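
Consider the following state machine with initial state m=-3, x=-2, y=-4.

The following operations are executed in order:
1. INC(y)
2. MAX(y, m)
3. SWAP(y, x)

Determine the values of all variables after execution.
{m: -3, x: -3, y: -2}

Step-by-step execution:
Initial: m=-3, x=-2, y=-4
After step 1 (INC(y)): m=-3, x=-2, y=-3
After step 2 (MAX(y, m)): m=-3, x=-2, y=-3
After step 3 (SWAP(y, x)): m=-3, x=-3, y=-2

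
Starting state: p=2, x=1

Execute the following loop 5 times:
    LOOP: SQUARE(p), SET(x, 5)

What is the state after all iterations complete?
p=4294967296, x=5

Iteration trace:
Start: p=2, x=1
After iteration 1: p=4, x=5
After iteration 2: p=16, x=5
After iteration 3: p=256, x=5
After iteration 4: p=65536, x=5
After iteration 5: p=4294967296, x=5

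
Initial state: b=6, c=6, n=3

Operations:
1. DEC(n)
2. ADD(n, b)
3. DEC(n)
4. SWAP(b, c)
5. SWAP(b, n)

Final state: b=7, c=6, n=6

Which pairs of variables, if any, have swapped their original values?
None

Comparing initial and final values:
c: 6 → 6
b: 6 → 7
n: 3 → 6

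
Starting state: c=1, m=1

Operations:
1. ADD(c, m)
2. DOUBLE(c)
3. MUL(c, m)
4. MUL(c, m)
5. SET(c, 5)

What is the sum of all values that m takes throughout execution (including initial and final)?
6

Values of m at each step:
Initial: m = 1
After step 1: m = 1
After step 2: m = 1
After step 3: m = 1
After step 4: m = 1
After step 5: m = 1
Sum = 1 + 1 + 1 + 1 + 1 + 1 = 6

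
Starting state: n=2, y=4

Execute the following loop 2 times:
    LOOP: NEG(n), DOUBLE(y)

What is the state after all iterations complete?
n=2, y=16

Iteration trace:
Start: n=2, y=4
After iteration 1: n=-2, y=8
After iteration 2: n=2, y=16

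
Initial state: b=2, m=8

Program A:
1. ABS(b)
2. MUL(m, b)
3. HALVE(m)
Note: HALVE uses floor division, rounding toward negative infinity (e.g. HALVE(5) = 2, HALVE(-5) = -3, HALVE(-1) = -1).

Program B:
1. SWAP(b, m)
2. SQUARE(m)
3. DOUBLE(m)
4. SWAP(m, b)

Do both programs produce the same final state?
No

Program A final state: b=2, m=8
Program B final state: b=8, m=8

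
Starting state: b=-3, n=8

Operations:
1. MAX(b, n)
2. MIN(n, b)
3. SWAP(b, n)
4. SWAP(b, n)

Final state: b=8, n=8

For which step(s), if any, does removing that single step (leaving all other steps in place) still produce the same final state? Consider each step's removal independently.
Step(s) 2, 3, 4

Testing removal of each single step:
Without step 1: final = b=-3, n=-3 (different)
Without step 2: final = b=8, n=8 (same)
Without step 3: final = b=8, n=8 (same)
Without step 4: final = b=8, n=8 (same)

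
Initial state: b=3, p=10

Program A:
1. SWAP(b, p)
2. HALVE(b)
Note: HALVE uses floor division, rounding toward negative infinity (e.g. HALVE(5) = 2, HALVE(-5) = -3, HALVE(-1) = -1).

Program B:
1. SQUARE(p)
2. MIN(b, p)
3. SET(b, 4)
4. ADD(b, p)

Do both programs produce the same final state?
No

Program A final state: b=5, p=3
Program B final state: b=104, p=100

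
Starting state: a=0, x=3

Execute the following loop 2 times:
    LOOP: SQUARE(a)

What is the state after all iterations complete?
a=0, x=3

Iteration trace:
Start: a=0, x=3
After iteration 1: a=0, x=3
After iteration 2: a=0, x=3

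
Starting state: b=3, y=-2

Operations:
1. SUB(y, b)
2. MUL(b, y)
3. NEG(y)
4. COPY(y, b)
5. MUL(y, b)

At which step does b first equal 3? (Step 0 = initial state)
Step 0

Tracing b:
Initial: b = 3 ← first occurrence
After step 1: b = 3
After step 2: b = -15
After step 3: b = -15
After step 4: b = -15
After step 5: b = -15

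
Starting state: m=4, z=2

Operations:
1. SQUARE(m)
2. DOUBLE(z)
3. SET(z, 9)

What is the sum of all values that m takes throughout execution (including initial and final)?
52

Values of m at each step:
Initial: m = 4
After step 1: m = 16
After step 2: m = 16
After step 3: m = 16
Sum = 4 + 16 + 16 + 16 = 52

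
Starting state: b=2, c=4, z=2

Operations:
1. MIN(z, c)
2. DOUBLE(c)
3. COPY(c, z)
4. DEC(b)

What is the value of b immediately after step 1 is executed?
b = 2

Tracing b through execution:
Initial: b = 2
After step 1 (MIN(z, c)): b = 2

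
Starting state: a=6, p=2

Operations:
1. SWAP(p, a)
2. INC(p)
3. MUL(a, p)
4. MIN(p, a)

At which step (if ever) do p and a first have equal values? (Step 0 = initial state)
Never

p and a never become equal during execution.

Comparing values at each step:
Initial: p=2, a=6
After step 1: p=6, a=2
After step 2: p=7, a=2
After step 3: p=7, a=14
After step 4: p=7, a=14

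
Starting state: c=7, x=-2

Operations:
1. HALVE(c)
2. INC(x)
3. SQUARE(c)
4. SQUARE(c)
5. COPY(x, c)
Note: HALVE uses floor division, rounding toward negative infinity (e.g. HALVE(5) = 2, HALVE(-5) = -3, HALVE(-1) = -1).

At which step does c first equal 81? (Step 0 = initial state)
Step 4

Tracing c:
Initial: c = 7
After step 1: c = 3
After step 2: c = 3
After step 3: c = 9
After step 4: c = 81 ← first occurrence
After step 5: c = 81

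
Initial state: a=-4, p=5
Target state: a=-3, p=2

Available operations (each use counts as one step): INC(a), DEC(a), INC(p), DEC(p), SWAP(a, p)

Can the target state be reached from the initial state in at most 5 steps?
Yes

Path (4 steps): INC(a) → DEC(p) → DEC(p) → DEC(p)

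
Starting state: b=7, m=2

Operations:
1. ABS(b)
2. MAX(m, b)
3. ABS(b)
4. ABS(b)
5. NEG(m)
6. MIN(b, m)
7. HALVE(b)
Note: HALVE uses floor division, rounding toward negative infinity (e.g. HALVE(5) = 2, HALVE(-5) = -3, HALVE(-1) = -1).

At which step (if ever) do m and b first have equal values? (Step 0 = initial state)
Step 2

m and b first become equal after step 2.

Comparing values at each step:
Initial: m=2, b=7
After step 1: m=2, b=7
After step 2: m=7, b=7 ← equal!
After step 3: m=7, b=7 ← equal!
After step 4: m=7, b=7 ← equal!
After step 5: m=-7, b=7
After step 6: m=-7, b=-7 ← equal!
After step 7: m=-7, b=-4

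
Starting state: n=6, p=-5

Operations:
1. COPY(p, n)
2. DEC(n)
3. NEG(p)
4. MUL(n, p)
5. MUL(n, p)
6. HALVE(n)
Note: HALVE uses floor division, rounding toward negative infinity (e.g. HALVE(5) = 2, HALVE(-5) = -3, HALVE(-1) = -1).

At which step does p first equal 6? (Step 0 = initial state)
Step 1

Tracing p:
Initial: p = -5
After step 1: p = 6 ← first occurrence
After step 2: p = 6
After step 3: p = -6
After step 4: p = -6
After step 5: p = -6
After step 6: p = -6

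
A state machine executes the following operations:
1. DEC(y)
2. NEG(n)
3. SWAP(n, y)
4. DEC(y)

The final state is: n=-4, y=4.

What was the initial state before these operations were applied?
n=-5, y=-3

Working backwards:
Final state: n=-4, y=4
Before step 4 (DEC(y)): n=-4, y=5
Before step 3 (SWAP(n, y)): n=5, y=-4
Before step 2 (NEG(n)): n=-5, y=-4
Before step 1 (DEC(y)): n=-5, y=-3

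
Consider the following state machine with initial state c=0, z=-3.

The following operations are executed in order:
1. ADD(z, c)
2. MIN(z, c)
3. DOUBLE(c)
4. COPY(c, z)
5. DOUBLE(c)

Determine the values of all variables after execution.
{c: -6, z: -3}

Step-by-step execution:
Initial: c=0, z=-3
After step 1 (ADD(z, c)): c=0, z=-3
After step 2 (MIN(z, c)): c=0, z=-3
After step 3 (DOUBLE(c)): c=0, z=-3
After step 4 (COPY(c, z)): c=-3, z=-3
After step 5 (DOUBLE(c)): c=-6, z=-3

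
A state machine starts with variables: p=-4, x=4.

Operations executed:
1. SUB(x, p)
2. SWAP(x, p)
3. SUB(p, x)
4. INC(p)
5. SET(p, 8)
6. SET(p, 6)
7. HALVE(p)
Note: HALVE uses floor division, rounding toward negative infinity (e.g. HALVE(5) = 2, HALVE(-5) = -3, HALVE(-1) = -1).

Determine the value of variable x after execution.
x = -4

Tracing execution:
Step 1: SUB(x, p) → x = 8
Step 2: SWAP(x, p) → x = -4
Step 3: SUB(p, x) → x = -4
Step 4: INC(p) → x = -4
Step 5: SET(p, 8) → x = -4
Step 6: SET(p, 6) → x = -4
Step 7: HALVE(p) → x = -4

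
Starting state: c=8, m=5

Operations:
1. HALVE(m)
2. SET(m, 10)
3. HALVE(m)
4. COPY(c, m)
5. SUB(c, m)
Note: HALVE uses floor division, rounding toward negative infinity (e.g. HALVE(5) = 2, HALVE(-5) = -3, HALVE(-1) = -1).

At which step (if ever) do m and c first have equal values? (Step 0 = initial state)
Step 4

m and c first become equal after step 4.

Comparing values at each step:
Initial: m=5, c=8
After step 1: m=2, c=8
After step 2: m=10, c=8
After step 3: m=5, c=8
After step 4: m=5, c=5 ← equal!
After step 5: m=5, c=0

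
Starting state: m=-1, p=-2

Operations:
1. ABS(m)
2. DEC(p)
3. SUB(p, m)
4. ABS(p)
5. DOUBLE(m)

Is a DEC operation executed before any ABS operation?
No

First DEC: step 2
First ABS: step 1
Since 2 > 1, ABS comes first.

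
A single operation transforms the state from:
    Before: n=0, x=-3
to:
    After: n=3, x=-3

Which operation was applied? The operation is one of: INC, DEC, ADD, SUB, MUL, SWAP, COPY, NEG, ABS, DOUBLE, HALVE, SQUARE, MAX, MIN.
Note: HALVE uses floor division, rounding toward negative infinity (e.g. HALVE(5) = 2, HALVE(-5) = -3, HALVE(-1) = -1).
SUB(n, x)

Analyzing the change:
Before: n=0, x=-3
After: n=3, x=-3
Variable n changed from 0 to 3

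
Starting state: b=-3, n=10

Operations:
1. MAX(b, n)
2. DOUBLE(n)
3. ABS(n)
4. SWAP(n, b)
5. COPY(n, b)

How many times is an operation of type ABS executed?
1

Counting ABS operations:
Step 3: ABS(n) ← ABS
Total: 1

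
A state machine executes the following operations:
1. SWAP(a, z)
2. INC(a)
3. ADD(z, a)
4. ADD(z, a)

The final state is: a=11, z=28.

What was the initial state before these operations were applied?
a=6, z=10

Working backwards:
Final state: a=11, z=28
Before step 4 (ADD(z, a)): a=11, z=17
Before step 3 (ADD(z, a)): a=11, z=6
Before step 2 (INC(a)): a=10, z=6
Before step 1 (SWAP(a, z)): a=6, z=10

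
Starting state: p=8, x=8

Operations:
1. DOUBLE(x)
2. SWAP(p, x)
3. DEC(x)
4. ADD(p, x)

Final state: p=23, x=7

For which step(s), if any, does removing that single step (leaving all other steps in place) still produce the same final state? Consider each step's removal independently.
None - removing any single step changes the final result

Testing removal of each single step:
Without step 1: final = p=15, x=7 (different)
Without step 2: final = p=23, x=15 (different)
Without step 3: final = p=24, x=8 (different)
Without step 4: final = p=16, x=7 (different)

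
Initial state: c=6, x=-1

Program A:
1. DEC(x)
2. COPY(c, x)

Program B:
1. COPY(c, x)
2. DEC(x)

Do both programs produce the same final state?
No

Program A final state: c=-2, x=-2
Program B final state: c=-1, x=-2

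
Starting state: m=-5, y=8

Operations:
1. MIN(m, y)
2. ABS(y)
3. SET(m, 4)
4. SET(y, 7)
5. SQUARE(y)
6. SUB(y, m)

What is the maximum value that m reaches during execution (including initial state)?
4

Values of m at each step:
Initial: m = -5
After step 1: m = -5
After step 2: m = -5
After step 3: m = 4 ← maximum
After step 4: m = 4
After step 5: m = 4
After step 6: m = 4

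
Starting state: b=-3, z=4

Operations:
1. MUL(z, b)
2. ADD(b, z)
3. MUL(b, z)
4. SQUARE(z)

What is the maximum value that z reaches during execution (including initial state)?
144

Values of z at each step:
Initial: z = 4
After step 1: z = -12
After step 2: z = -12
After step 3: z = -12
After step 4: z = 144 ← maximum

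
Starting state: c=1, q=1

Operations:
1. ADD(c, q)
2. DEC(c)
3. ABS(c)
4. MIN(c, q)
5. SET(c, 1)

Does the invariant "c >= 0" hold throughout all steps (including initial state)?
Yes

The invariant holds at every step.

State at each step:
Initial: c=1, q=1
After step 1: c=2, q=1
After step 2: c=1, q=1
After step 3: c=1, q=1
After step 4: c=1, q=1
After step 5: c=1, q=1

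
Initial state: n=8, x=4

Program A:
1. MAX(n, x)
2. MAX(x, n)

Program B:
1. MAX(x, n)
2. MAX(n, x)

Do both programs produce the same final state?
Yes

Program A final state: n=8, x=8
Program B final state: n=8, x=8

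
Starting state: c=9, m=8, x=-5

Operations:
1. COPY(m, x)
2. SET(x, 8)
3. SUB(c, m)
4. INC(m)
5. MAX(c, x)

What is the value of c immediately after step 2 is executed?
c = 9

Tracing c through execution:
Initial: c = 9
After step 1 (COPY(m, x)): c = 9
After step 2 (SET(x, 8)): c = 9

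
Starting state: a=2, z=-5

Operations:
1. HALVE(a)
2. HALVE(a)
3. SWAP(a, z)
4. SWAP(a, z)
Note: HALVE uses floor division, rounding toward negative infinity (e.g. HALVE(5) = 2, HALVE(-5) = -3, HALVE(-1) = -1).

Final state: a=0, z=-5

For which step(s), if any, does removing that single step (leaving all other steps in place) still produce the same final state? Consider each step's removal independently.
None - removing any single step changes the final result

Testing removal of each single step:
Without step 1: final = a=1, z=-5 (different)
Without step 2: final = a=1, z=-5 (different)
Without step 3: final = a=-5, z=0 (different)
Without step 4: final = a=-5, z=0 (different)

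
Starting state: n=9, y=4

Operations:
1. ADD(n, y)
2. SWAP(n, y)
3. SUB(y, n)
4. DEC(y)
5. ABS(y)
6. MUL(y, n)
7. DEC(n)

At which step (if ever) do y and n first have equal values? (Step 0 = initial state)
Never

y and n never become equal during execution.

Comparing values at each step:
Initial: y=4, n=9
After step 1: y=4, n=13
After step 2: y=13, n=4
After step 3: y=9, n=4
After step 4: y=8, n=4
After step 5: y=8, n=4
After step 6: y=32, n=4
After step 7: y=32, n=3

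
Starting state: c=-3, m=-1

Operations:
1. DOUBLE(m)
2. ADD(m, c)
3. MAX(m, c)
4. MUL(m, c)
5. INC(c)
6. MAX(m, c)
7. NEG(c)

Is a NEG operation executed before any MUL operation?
No

First NEG: step 7
First MUL: step 4
Since 7 > 4, MUL comes first.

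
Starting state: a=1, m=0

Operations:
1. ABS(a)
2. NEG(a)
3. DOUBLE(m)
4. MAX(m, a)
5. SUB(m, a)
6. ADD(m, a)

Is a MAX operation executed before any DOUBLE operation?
No

First MAX: step 4
First DOUBLE: step 3
Since 4 > 3, DOUBLE comes first.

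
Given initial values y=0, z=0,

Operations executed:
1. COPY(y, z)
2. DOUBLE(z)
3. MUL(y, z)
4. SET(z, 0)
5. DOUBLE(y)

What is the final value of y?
y = 0

Tracing execution:
Step 1: COPY(y, z) → y = 0
Step 2: DOUBLE(z) → y = 0
Step 3: MUL(y, z) → y = 0
Step 4: SET(z, 0) → y = 0
Step 5: DOUBLE(y) → y = 0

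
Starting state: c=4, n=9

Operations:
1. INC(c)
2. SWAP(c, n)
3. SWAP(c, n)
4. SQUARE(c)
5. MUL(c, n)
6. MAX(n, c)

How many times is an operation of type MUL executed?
1

Counting MUL operations:
Step 5: MUL(c, n) ← MUL
Total: 1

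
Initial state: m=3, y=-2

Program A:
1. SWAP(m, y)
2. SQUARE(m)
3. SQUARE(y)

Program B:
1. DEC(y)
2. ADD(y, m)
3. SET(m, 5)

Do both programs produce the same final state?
No

Program A final state: m=4, y=9
Program B final state: m=5, y=0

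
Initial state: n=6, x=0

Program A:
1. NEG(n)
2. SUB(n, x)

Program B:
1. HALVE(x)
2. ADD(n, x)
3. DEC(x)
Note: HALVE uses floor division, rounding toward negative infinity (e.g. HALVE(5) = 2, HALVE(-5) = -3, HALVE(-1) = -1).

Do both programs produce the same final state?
No

Program A final state: n=-6, x=0
Program B final state: n=6, x=-1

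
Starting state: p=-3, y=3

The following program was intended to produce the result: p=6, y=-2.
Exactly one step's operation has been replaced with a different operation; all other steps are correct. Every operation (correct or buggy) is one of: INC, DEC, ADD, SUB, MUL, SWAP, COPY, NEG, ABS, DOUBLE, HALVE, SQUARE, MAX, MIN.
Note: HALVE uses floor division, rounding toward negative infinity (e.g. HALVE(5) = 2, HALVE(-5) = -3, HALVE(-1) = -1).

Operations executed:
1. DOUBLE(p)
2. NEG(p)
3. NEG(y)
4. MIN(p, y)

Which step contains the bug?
Step 4

Trace with buggy code:
Initial: p=-3, y=3
After step 1: p=-6, y=3
After step 2: p=6, y=3
After step 3: p=6, y=-3
After step 4: p=-3, y=-3
Actual final p=-3, y=-3 ≠ expected p=6, y=-2.
Step 4 is the only position where a single-operation replacement can produce the expected result.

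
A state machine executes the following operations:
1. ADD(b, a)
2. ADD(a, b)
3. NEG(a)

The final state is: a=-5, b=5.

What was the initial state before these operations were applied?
a=0, b=5

Working backwards:
Final state: a=-5, b=5
Before step 3 (NEG(a)): a=5, b=5
Before step 2 (ADD(a, b)): a=0, b=5
Before step 1 (ADD(b, a)): a=0, b=5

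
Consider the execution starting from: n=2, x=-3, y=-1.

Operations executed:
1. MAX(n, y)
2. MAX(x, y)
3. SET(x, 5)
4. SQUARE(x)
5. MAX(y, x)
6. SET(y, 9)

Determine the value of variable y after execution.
y = 9

Tracing execution:
Step 1: MAX(n, y) → y = -1
Step 2: MAX(x, y) → y = -1
Step 3: SET(x, 5) → y = -1
Step 4: SQUARE(x) → y = -1
Step 5: MAX(y, x) → y = 25
Step 6: SET(y, 9) → y = 9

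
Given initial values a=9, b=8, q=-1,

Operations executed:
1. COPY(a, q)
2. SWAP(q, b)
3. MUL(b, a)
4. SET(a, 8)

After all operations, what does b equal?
b = 1

Tracing execution:
Step 1: COPY(a, q) → b = 8
Step 2: SWAP(q, b) → b = -1
Step 3: MUL(b, a) → b = 1
Step 4: SET(a, 8) → b = 1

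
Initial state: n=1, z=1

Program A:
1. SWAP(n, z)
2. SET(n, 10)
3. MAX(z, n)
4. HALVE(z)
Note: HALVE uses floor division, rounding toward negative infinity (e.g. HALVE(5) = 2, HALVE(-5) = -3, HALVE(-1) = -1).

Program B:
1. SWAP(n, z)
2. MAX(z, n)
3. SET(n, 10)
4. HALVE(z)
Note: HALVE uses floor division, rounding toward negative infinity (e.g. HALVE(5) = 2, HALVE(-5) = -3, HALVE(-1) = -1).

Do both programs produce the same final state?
No

Program A final state: n=10, z=5
Program B final state: n=10, z=0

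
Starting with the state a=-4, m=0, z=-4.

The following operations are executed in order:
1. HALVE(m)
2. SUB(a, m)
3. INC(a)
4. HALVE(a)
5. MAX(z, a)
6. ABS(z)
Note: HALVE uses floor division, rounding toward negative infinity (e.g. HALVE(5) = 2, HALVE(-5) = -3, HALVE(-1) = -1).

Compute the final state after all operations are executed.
{a: -2, m: 0, z: 2}

Step-by-step execution:
Initial: a=-4, m=0, z=-4
After step 1 (HALVE(m)): a=-4, m=0, z=-4
After step 2 (SUB(a, m)): a=-4, m=0, z=-4
After step 3 (INC(a)): a=-3, m=0, z=-4
After step 4 (HALVE(a)): a=-2, m=0, z=-4
After step 5 (MAX(z, a)): a=-2, m=0, z=-2
After step 6 (ABS(z)): a=-2, m=0, z=2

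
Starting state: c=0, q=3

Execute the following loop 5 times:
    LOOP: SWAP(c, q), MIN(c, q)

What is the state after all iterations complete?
c=0, q=0

Iteration trace:
Start: c=0, q=3
After iteration 1: c=0, q=0
After iteration 2: c=0, q=0
After iteration 3: c=0, q=0
After iteration 4: c=0, q=0
After iteration 5: c=0, q=0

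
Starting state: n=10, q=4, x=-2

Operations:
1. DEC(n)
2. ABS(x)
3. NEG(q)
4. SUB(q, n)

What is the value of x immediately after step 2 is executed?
x = 2

Tracing x through execution:
Initial: x = -2
After step 1 (DEC(n)): x = -2
After step 2 (ABS(x)): x = 2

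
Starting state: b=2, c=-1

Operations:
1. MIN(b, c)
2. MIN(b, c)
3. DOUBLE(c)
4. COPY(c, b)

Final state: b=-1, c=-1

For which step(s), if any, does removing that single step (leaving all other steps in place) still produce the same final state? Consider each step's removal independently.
Step(s) 1, 2, 3

Testing removal of each single step:
Without step 1: final = b=-1, c=-1 (same)
Without step 2: final = b=-1, c=-1 (same)
Without step 3: final = b=-1, c=-1 (same)
Without step 4: final = b=-1, c=-2 (different)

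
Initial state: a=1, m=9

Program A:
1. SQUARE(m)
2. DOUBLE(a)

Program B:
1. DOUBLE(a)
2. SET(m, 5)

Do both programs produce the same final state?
No

Program A final state: a=2, m=81
Program B final state: a=2, m=5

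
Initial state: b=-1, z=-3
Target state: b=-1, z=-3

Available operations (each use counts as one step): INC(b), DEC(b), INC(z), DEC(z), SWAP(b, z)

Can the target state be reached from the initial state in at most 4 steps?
Yes

Path (0 steps): 0 steps (already at target)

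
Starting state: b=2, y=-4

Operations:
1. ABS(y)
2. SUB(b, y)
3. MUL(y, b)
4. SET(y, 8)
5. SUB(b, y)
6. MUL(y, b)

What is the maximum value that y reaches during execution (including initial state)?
8

Values of y at each step:
Initial: y = -4
After step 1: y = 4
After step 2: y = 4
After step 3: y = -8
After step 4: y = 8 ← maximum
After step 5: y = 8
After step 6: y = -80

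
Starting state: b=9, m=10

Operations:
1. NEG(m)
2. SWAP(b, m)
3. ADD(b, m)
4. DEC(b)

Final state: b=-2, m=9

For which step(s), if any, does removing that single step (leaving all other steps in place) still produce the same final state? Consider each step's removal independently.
None - removing any single step changes the final result

Testing removal of each single step:
Without step 1: final = b=18, m=9 (different)
Without step 2: final = b=-2, m=-10 (different)
Without step 3: final = b=-11, m=9 (different)
Without step 4: final = b=-1, m=9 (different)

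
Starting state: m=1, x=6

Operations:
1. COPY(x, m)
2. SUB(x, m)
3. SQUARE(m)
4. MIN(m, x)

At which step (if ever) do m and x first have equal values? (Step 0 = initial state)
Step 1

m and x first become equal after step 1.

Comparing values at each step:
Initial: m=1, x=6
After step 1: m=1, x=1 ← equal!
After step 2: m=1, x=0
After step 3: m=1, x=0
After step 4: m=0, x=0 ← equal!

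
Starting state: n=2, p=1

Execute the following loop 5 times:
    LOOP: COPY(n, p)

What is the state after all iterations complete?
n=1, p=1

Iteration trace:
Start: n=2, p=1
After iteration 1: n=1, p=1
After iteration 2: n=1, p=1
After iteration 3: n=1, p=1
After iteration 4: n=1, p=1
After iteration 5: n=1, p=1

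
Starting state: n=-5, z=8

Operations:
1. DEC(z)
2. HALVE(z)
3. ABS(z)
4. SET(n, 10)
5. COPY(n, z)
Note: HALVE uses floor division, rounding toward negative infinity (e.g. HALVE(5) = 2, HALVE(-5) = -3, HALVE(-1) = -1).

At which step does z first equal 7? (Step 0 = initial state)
Step 1

Tracing z:
Initial: z = 8
After step 1: z = 7 ← first occurrence
After step 2: z = 3
After step 3: z = 3
After step 4: z = 3
After step 5: z = 3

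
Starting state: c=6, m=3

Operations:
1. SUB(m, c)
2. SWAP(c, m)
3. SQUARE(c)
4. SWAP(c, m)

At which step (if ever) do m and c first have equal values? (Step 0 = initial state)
Never

m and c never become equal during execution.

Comparing values at each step:
Initial: m=3, c=6
After step 1: m=-3, c=6
After step 2: m=6, c=-3
After step 3: m=6, c=9
After step 4: m=9, c=6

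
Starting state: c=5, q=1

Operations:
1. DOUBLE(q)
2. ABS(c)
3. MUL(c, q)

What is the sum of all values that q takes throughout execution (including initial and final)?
7

Values of q at each step:
Initial: q = 1
After step 1: q = 2
After step 2: q = 2
After step 3: q = 2
Sum = 1 + 2 + 2 + 2 = 7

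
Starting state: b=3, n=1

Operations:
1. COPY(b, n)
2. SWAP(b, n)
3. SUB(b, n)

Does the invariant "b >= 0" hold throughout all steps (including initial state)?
Yes

The invariant holds at every step.

State at each step:
Initial: b=3, n=1
After step 1: b=1, n=1
After step 2: b=1, n=1
After step 3: b=0, n=1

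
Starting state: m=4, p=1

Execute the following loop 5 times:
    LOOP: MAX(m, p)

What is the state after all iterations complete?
m=4, p=1

Iteration trace:
Start: m=4, p=1
After iteration 1: m=4, p=1
After iteration 2: m=4, p=1
After iteration 3: m=4, p=1
After iteration 4: m=4, p=1
After iteration 5: m=4, p=1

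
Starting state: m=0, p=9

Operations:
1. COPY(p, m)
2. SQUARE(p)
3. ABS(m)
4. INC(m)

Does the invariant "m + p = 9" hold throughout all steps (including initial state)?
No, violated after step 1

The invariant is violated after step 1.

State at each step:
Initial: m=0, p=9
After step 1: m=0, p=0
After step 2: m=0, p=0
After step 3: m=0, p=0
After step 4: m=1, p=0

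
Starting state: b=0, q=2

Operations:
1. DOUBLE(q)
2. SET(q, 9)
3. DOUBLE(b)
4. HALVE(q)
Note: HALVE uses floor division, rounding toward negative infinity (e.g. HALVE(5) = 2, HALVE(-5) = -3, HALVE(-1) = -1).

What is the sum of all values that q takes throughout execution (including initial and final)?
28

Values of q at each step:
Initial: q = 2
After step 1: q = 4
After step 2: q = 9
After step 3: q = 9
After step 4: q = 4
Sum = 2 + 4 + 9 + 9 + 4 = 28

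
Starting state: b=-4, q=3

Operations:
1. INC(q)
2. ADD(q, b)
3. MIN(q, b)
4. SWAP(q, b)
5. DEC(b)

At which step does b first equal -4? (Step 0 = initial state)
Step 0

Tracing b:
Initial: b = -4 ← first occurrence
After step 1: b = -4
After step 2: b = -4
After step 3: b = -4
After step 4: b = -4
After step 5: b = -5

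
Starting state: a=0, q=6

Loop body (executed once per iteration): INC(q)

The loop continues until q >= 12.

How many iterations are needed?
6

Tracing iterations:
Initial: a=0, q=6
After iteration 1: a=0, q=7
After iteration 2: a=0, q=8
After iteration 3: a=0, q=9
After iteration 4: a=0, q=10
After iteration 5: a=0, q=11
After iteration 6: a=0, q=12
q >= 12 now holds, so the loop exits after 6 iterations.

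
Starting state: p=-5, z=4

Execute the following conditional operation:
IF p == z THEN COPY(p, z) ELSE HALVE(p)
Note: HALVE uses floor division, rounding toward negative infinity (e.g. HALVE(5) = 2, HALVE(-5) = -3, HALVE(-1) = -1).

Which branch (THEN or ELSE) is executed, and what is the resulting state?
Branch: ELSE, Final state: p=-3, z=4

Evaluating condition: p == z
p = -5, z = 4
Condition is False, so ELSE branch executes
After HALVE(p): p=-3, z=4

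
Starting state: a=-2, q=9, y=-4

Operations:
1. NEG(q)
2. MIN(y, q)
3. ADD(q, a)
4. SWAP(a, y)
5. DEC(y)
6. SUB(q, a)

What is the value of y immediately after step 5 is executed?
y = -3

Tracing y through execution:
Initial: y = -4
After step 1 (NEG(q)): y = -4
After step 2 (MIN(y, q)): y = -9
After step 3 (ADD(q, a)): y = -9
After step 4 (SWAP(a, y)): y = -2
After step 5 (DEC(y)): y = -3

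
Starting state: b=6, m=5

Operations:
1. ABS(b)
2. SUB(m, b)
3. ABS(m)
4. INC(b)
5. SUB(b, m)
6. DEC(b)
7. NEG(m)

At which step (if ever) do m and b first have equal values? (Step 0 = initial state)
Never

m and b never become equal during execution.

Comparing values at each step:
Initial: m=5, b=6
After step 1: m=5, b=6
After step 2: m=-1, b=6
After step 3: m=1, b=6
After step 4: m=1, b=7
After step 5: m=1, b=6
After step 6: m=1, b=5
After step 7: m=-1, b=5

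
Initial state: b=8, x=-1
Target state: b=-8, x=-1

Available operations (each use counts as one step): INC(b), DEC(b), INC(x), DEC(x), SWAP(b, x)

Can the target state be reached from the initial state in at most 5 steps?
No

The target state cannot be reached within 5 steps.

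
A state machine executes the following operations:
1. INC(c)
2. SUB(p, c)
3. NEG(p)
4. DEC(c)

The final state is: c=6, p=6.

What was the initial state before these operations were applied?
c=6, p=1

Working backwards:
Final state: c=6, p=6
Before step 4 (DEC(c)): c=7, p=6
Before step 3 (NEG(p)): c=7, p=-6
Before step 2 (SUB(p, c)): c=7, p=1
Before step 1 (INC(c)): c=6, p=1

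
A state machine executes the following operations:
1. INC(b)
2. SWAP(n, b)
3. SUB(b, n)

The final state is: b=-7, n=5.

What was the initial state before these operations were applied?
b=4, n=-2

Working backwards:
Final state: b=-7, n=5
Before step 3 (SUB(b, n)): b=-2, n=5
Before step 2 (SWAP(n, b)): b=5, n=-2
Before step 1 (INC(b)): b=4, n=-2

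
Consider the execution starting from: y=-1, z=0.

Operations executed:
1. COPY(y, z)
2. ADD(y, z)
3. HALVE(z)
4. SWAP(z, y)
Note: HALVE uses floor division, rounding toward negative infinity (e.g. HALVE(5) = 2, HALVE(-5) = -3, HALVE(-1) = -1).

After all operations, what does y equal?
y = 0

Tracing execution:
Step 1: COPY(y, z) → y = 0
Step 2: ADD(y, z) → y = 0
Step 3: HALVE(z) → y = 0
Step 4: SWAP(z, y) → y = 0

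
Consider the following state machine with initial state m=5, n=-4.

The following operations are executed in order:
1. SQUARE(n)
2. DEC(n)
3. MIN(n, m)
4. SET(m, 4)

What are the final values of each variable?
{m: 4, n: 5}

Step-by-step execution:
Initial: m=5, n=-4
After step 1 (SQUARE(n)): m=5, n=16
After step 2 (DEC(n)): m=5, n=15
After step 3 (MIN(n, m)): m=5, n=5
After step 4 (SET(m, 4)): m=4, n=5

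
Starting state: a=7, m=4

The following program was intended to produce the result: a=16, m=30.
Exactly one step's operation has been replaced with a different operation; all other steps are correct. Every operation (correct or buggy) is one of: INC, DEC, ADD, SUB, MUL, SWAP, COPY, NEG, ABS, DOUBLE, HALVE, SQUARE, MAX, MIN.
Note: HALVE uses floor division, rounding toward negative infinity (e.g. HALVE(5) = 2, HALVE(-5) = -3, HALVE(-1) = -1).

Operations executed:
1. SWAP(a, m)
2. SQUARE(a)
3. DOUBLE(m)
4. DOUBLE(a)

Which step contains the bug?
Step 4

Trace with buggy code:
Initial: a=7, m=4
After step 1: a=4, m=7
After step 2: a=16, m=7
After step 3: a=16, m=14
After step 4: a=32, m=14
Actual final a=32, m=14 ≠ expected a=16, m=30.
Step 4 is the only position where a single-operation replacement can produce the expected result.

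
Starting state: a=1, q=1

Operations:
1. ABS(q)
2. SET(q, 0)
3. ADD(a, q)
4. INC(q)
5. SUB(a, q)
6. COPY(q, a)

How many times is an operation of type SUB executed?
1

Counting SUB operations:
Step 5: SUB(a, q) ← SUB
Total: 1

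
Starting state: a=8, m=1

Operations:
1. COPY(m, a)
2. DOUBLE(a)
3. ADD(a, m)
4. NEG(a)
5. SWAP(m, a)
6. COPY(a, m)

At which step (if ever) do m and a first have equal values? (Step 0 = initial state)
Step 1

m and a first become equal after step 1.

Comparing values at each step:
Initial: m=1, a=8
After step 1: m=8, a=8 ← equal!
After step 2: m=8, a=16
After step 3: m=8, a=24
After step 4: m=8, a=-24
After step 5: m=-24, a=8
After step 6: m=-24, a=-24 ← equal!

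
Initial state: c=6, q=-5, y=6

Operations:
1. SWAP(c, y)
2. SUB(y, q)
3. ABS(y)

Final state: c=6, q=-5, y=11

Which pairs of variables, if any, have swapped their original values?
None

Comparing initial and final values:
c: 6 → 6
y: 6 → 11
q: -5 → -5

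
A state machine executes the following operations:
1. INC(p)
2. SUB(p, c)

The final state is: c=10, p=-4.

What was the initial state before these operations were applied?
c=10, p=5

Working backwards:
Final state: c=10, p=-4
Before step 2 (SUB(p, c)): c=10, p=6
Before step 1 (INC(p)): c=10, p=5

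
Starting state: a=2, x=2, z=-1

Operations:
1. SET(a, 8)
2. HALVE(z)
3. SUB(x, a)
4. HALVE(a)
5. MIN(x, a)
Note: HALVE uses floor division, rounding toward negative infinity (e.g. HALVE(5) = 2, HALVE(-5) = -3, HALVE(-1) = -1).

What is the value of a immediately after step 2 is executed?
a = 8

Tracing a through execution:
Initial: a = 2
After step 1 (SET(a, 8)): a = 8
After step 2 (HALVE(z)): a = 8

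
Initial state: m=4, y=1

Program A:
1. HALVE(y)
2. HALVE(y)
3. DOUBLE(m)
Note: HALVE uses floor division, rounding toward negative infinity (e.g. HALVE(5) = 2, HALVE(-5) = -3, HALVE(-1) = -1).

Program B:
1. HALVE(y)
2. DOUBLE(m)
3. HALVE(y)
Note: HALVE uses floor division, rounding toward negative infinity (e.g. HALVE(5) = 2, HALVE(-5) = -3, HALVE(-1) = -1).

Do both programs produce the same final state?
Yes

Program A final state: m=8, y=0
Program B final state: m=8, y=0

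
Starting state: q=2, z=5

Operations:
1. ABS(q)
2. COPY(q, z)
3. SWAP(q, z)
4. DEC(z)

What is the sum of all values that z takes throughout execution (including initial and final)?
24

Values of z at each step:
Initial: z = 5
After step 1: z = 5
After step 2: z = 5
After step 3: z = 5
After step 4: z = 4
Sum = 5 + 5 + 5 + 5 + 4 = 24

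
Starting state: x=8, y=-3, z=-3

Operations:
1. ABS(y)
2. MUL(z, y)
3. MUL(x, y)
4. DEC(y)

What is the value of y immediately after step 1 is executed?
y = 3

Tracing y through execution:
Initial: y = -3
After step 1 (ABS(y)): y = 3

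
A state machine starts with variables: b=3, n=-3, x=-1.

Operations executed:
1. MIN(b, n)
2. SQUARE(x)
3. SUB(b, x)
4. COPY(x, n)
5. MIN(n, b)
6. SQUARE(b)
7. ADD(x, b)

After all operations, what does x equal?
x = 13

Tracing execution:
Step 1: MIN(b, n) → x = -1
Step 2: SQUARE(x) → x = 1
Step 3: SUB(b, x) → x = 1
Step 4: COPY(x, n) → x = -3
Step 5: MIN(n, b) → x = -3
Step 6: SQUARE(b) → x = -3
Step 7: ADD(x, b) → x = 13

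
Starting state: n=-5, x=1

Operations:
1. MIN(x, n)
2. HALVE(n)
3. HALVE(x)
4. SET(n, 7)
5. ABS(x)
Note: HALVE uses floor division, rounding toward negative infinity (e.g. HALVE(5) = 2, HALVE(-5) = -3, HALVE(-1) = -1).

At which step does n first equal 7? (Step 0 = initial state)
Step 4

Tracing n:
Initial: n = -5
After step 1: n = -5
After step 2: n = -3
After step 3: n = -3
After step 4: n = 7 ← first occurrence
After step 5: n = 7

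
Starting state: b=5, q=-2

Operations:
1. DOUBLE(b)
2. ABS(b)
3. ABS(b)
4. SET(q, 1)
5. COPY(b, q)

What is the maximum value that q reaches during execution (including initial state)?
1

Values of q at each step:
Initial: q = -2
After step 1: q = -2
After step 2: q = -2
After step 3: q = -2
After step 4: q = 1 ← maximum
After step 5: q = 1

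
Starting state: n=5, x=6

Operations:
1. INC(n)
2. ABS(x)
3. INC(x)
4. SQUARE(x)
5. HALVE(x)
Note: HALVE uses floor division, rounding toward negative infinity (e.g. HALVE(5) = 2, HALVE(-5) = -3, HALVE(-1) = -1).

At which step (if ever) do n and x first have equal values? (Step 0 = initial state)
Step 1

n and x first become equal after step 1.

Comparing values at each step:
Initial: n=5, x=6
After step 1: n=6, x=6 ← equal!
After step 2: n=6, x=6 ← equal!
After step 3: n=6, x=7
After step 4: n=6, x=49
After step 5: n=6, x=24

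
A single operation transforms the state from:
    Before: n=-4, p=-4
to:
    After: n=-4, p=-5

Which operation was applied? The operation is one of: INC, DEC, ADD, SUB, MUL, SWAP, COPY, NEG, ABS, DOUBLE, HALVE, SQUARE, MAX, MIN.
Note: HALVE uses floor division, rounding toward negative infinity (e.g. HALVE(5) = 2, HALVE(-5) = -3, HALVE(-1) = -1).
DEC(p)

Analyzing the change:
Before: n=-4, p=-4
After: n=-4, p=-5
Variable p changed from -4 to -5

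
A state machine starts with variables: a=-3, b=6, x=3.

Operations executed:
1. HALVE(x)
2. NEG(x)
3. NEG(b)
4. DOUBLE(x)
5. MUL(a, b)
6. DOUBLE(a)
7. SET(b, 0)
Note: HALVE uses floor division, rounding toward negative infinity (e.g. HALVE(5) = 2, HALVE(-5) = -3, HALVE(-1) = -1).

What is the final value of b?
b = 0

Tracing execution:
Step 1: HALVE(x) → b = 6
Step 2: NEG(x) → b = 6
Step 3: NEG(b) → b = -6
Step 4: DOUBLE(x) → b = -6
Step 5: MUL(a, b) → b = -6
Step 6: DOUBLE(a) → b = -6
Step 7: SET(b, 0) → b = 0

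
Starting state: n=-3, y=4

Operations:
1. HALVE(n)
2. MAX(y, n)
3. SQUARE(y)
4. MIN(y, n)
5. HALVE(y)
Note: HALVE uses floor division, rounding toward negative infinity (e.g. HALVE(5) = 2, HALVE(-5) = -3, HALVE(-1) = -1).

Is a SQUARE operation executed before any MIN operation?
Yes

First SQUARE: step 3
First MIN: step 4
Since 3 < 4, SQUARE comes first.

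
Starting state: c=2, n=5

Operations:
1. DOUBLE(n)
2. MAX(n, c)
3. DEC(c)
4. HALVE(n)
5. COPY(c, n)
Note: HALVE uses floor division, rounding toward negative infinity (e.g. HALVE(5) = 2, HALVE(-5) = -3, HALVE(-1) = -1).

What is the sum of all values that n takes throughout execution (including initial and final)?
45

Values of n at each step:
Initial: n = 5
After step 1: n = 10
After step 2: n = 10
After step 3: n = 10
After step 4: n = 5
After step 5: n = 5
Sum = 5 + 10 + 10 + 10 + 5 + 5 = 45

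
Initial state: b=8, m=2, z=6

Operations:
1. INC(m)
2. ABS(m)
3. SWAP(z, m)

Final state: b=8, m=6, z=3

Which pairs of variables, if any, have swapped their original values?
None

Comparing initial and final values:
b: 8 → 8
m: 2 → 6
z: 6 → 3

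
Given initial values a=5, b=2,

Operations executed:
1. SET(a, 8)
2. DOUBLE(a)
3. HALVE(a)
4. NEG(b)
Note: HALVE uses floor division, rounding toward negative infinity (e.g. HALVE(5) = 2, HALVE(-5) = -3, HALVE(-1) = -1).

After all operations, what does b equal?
b = -2

Tracing execution:
Step 1: SET(a, 8) → b = 2
Step 2: DOUBLE(a) → b = 2
Step 3: HALVE(a) → b = 2
Step 4: NEG(b) → b = -2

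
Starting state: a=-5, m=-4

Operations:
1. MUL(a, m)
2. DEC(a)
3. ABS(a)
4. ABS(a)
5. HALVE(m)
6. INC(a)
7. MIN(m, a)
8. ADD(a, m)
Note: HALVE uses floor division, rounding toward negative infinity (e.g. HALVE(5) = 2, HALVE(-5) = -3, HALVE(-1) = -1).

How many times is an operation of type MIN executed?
1

Counting MIN operations:
Step 7: MIN(m, a) ← MIN
Total: 1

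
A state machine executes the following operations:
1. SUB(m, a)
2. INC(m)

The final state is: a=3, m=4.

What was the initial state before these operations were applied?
a=3, m=6

Working backwards:
Final state: a=3, m=4
Before step 2 (INC(m)): a=3, m=3
Before step 1 (SUB(m, a)): a=3, m=6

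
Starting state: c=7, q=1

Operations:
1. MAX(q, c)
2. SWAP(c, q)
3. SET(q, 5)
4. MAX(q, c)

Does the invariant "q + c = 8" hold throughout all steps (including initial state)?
No, violated after step 1

The invariant is violated after step 1.

State at each step:
Initial: c=7, q=1
After step 1: c=7, q=7
After step 2: c=7, q=7
After step 3: c=7, q=5
After step 4: c=7, q=7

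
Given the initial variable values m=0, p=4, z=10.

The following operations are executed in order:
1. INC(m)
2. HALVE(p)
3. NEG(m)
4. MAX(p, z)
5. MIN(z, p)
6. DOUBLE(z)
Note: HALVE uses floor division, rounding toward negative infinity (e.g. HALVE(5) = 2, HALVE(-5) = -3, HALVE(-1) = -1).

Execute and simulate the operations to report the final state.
{m: -1, p: 10, z: 20}

Step-by-step execution:
Initial: m=0, p=4, z=10
After step 1 (INC(m)): m=1, p=4, z=10
After step 2 (HALVE(p)): m=1, p=2, z=10
After step 3 (NEG(m)): m=-1, p=2, z=10
After step 4 (MAX(p, z)): m=-1, p=10, z=10
After step 5 (MIN(z, p)): m=-1, p=10, z=10
After step 6 (DOUBLE(z)): m=-1, p=10, z=20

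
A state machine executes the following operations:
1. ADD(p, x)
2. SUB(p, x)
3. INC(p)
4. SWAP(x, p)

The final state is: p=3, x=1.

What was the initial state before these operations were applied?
p=0, x=3

Working backwards:
Final state: p=3, x=1
Before step 4 (SWAP(x, p)): p=1, x=3
Before step 3 (INC(p)): p=0, x=3
Before step 2 (SUB(p, x)): p=3, x=3
Before step 1 (ADD(p, x)): p=0, x=3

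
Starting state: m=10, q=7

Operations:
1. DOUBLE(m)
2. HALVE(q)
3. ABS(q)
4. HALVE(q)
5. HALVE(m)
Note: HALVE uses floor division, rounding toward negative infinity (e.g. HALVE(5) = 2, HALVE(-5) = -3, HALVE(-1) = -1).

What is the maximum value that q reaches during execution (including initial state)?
7

Values of q at each step:
Initial: q = 7 ← maximum
After step 1: q = 7
After step 2: q = 3
After step 3: q = 3
After step 4: q = 1
After step 5: q = 1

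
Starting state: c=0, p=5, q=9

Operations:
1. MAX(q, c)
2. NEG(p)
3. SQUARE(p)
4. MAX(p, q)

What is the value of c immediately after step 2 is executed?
c = 0

Tracing c through execution:
Initial: c = 0
After step 1 (MAX(q, c)): c = 0
After step 2 (NEG(p)): c = 0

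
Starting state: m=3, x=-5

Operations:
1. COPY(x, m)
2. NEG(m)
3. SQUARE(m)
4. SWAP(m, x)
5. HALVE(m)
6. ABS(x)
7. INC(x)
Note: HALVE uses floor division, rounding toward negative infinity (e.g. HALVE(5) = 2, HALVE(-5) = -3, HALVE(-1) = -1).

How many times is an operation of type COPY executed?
1

Counting COPY operations:
Step 1: COPY(x, m) ← COPY
Total: 1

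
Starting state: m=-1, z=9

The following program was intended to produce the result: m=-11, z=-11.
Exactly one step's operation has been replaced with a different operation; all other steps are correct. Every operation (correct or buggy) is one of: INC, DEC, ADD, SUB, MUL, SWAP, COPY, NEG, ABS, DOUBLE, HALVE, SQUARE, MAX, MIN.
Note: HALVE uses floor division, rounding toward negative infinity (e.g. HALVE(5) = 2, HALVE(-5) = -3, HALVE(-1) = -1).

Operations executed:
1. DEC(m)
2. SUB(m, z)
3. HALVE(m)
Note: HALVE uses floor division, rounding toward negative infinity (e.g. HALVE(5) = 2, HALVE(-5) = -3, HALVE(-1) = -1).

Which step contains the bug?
Step 3

Trace with buggy code:
Initial: m=-1, z=9
After step 1: m=-2, z=9
After step 2: m=-11, z=9
After step 3: m=-6, z=9
Actual final m=-6, z=9 ≠ expected m=-11, z=-11.
Step 3 is the only position where a single-operation replacement can produce the expected result.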